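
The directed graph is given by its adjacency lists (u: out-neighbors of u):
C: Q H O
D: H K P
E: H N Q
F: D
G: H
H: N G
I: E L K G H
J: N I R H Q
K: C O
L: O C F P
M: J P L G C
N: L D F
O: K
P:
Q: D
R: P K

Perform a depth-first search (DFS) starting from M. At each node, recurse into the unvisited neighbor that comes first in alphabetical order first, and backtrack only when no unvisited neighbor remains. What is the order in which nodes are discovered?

M -> C -> H -> G -> N -> D -> K -> O -> P -> F -> L -> Q -> J -> I -> E -> R

Visit M
M → C
C → H
H → G
H → N
N → D
D → K
K → O
D → P
N → F
N → L
C → Q
M → J
J → I
I → E
J → R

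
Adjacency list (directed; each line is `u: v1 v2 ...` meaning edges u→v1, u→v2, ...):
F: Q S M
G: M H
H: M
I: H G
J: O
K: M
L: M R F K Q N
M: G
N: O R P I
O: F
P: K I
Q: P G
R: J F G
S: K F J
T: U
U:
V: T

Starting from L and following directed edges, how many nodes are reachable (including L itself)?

BFS from L visits: L, F, K, M, N, Q, R, S, G, I, O, P, J, H
Reachable nodes: 14 of 17 total.

14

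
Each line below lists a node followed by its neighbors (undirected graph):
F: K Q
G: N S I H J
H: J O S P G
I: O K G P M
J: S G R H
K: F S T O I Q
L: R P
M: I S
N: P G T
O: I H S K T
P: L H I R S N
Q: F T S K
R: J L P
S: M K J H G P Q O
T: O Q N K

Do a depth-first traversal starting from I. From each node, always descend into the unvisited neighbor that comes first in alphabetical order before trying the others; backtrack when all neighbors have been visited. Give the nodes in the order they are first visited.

Visit I
I → G
G → H
H → J
J → R
R → L
L → P
P → N
N → T
T → K
K → F
F → Q
Q → S
S → M
S → O

I, G, H, J, R, L, P, N, T, K, F, Q, S, M, O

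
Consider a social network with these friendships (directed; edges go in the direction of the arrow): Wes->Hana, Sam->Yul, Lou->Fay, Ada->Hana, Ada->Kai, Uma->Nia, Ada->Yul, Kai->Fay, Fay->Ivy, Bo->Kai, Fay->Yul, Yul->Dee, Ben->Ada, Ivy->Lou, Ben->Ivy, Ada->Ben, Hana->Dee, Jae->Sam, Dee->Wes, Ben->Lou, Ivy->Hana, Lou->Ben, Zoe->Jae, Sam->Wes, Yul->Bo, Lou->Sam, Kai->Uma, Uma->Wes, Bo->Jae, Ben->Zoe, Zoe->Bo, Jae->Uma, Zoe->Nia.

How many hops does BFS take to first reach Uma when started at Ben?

Level 0: Ben
Level 1: Ada, Ivy, Lou, Zoe
Level 2: Bo, Fay, Hana, Jae, Kai, Nia, Sam, Yul
Level 3: Dee, Uma, Wes
Uma first appears at level 3.

3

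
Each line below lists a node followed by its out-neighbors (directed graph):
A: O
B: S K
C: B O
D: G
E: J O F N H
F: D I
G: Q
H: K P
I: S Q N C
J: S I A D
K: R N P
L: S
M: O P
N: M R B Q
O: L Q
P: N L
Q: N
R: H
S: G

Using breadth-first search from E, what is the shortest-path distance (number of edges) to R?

Level 0: E
Level 1: F, H, J, N, O
Level 2: A, B, D, I, K, L, M, P, Q, R, S
Level 3: C, G
R first appears at level 2.

2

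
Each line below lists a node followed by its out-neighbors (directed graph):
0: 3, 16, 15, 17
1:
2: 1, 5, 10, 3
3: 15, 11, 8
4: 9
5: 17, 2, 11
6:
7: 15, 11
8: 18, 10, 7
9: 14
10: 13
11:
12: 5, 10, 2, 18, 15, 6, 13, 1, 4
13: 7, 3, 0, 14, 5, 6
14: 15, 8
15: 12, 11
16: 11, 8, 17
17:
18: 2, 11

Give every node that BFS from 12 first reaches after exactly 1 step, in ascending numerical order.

1, 2, 4, 5, 6, 10, 13, 15, 18

Level 0: 12
Level 1: 1, 2, 4, 5, 6, 10, 13, 15, 18
Level 2: 0, 3, 7, 9, 11, 14, 17
Level 3: 8, 16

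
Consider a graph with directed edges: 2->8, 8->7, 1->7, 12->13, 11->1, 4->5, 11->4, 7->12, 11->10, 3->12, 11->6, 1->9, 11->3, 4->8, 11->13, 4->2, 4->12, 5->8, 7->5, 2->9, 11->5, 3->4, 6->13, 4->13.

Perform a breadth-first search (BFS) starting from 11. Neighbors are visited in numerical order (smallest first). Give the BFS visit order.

11 1 3 4 5 6 10 13 7 9 12 2 8

Visit 11; enqueue 1, 3, 4, 5, 6, 10, 13 → queue [1, 3, 4, 5, 6, 10, 13]
Visit 1; enqueue 7, 9 → queue [3, 4, 5, 6, 10, 13, 7, 9]
Visit 3; enqueue 12 → queue [4, 5, 6, 10, 13, 7, 9, 12]
Visit 4; enqueue 2, 8 → queue [5, 6, 10, 13, 7, 9, 12, 2, 8]
Visit 5 → queue [6, 10, 13, 7, 9, 12, 2, 8]
Visit 6 → queue [10, 13, 7, 9, 12, 2, 8]
Visit 10 → queue [13, 7, 9, 12, 2, 8]
Visit 13 → queue [7, 9, 12, 2, 8]
Visit 7 → queue [9, 12, 2, 8]
Visit 9 → queue [12, 2, 8]
Visit 12 → queue [2, 8]
Visit 2 → queue [8]
Visit 8 → queue []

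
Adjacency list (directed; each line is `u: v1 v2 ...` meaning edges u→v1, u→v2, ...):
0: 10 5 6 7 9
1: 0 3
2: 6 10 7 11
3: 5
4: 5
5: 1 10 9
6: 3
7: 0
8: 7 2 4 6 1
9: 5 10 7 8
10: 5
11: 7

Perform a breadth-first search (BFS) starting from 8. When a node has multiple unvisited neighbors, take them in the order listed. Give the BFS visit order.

Visit 8; enqueue 7, 2, 4, 6, 1 → queue [7, 2, 4, 6, 1]
Visit 7; enqueue 0 → queue [2, 4, 6, 1, 0]
Visit 2; enqueue 10, 11 → queue [4, 6, 1, 0, 10, 11]
Visit 4; enqueue 5 → queue [6, 1, 0, 10, 11, 5]
Visit 6; enqueue 3 → queue [1, 0, 10, 11, 5, 3]
Visit 1 → queue [0, 10, 11, 5, 3]
Visit 0; enqueue 9 → queue [10, 11, 5, 3, 9]
Visit 10 → queue [11, 5, 3, 9]
Visit 11 → queue [5, 3, 9]
Visit 5 → queue [3, 9]
Visit 3 → queue [9]
Visit 9 → queue []

8, 7, 2, 4, 6, 1, 0, 10, 11, 5, 3, 9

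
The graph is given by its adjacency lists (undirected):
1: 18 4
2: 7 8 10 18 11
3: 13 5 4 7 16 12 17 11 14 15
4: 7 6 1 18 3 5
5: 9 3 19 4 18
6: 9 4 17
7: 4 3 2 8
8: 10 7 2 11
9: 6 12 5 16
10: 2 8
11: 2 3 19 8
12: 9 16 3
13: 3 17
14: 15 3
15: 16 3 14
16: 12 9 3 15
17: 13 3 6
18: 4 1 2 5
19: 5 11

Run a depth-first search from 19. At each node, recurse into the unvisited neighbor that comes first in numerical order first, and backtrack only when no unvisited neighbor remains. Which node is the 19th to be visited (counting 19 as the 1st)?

13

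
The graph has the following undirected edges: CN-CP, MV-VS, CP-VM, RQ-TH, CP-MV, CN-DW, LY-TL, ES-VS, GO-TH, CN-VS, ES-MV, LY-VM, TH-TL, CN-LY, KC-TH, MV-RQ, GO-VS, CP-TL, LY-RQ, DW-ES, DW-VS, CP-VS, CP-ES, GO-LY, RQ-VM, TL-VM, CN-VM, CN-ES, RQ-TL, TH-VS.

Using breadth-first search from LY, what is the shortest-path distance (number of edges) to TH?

Level 0: LY
Level 1: CN, GO, RQ, TL, VM
Level 2: CP, DW, ES, MV, TH, VS
Level 3: KC
TH first appears at level 2.

2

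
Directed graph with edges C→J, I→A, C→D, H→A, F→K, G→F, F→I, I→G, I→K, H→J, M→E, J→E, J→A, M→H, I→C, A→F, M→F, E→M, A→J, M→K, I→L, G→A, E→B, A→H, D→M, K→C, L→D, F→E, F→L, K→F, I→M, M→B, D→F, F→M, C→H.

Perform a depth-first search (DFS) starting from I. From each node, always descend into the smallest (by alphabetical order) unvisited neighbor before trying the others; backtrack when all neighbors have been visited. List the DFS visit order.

Visit I
I → A
A → F
F → E
E → B
E → M
M → H
H → J
M → K
K → C
C → D
F → L
I → G

I, A, F, E, B, M, H, J, K, C, D, L, G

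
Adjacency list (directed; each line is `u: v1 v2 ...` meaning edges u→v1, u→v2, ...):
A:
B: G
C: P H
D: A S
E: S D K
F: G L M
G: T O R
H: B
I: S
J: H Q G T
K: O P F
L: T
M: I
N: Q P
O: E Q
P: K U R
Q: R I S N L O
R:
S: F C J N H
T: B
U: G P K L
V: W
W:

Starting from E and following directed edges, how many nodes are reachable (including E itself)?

21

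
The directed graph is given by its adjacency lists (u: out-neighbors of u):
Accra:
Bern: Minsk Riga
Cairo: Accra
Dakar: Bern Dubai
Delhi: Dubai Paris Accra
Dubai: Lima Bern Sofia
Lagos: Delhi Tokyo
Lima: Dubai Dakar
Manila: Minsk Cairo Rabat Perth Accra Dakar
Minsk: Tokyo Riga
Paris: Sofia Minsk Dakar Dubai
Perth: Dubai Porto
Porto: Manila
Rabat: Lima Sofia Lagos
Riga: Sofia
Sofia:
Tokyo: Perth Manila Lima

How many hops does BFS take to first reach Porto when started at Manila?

2

Level 0: Manila
Level 1: Accra, Cairo, Dakar, Minsk, Perth, Rabat
Level 2: Bern, Dubai, Lagos, Lima, Porto, Riga, Sofia, Tokyo
Level 3: Delhi
Level 4: Paris
Porto first appears at level 2.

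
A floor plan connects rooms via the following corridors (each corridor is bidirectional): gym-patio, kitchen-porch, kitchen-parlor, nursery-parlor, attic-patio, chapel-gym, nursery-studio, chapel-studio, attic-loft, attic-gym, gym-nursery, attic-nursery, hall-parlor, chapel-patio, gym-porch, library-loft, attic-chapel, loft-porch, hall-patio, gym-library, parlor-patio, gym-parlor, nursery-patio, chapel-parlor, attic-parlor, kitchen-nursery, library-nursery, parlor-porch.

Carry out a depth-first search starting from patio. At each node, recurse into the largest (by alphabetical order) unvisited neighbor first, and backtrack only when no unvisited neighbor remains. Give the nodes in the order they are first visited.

patio parlor porch loft library nursery studio chapel gym attic kitchen hall

Visit patio
patio → parlor
parlor → porch
porch → loft
loft → library
library → nursery
nursery → studio
studio → chapel
chapel → gym
gym → attic
nursery → kitchen
parlor → hall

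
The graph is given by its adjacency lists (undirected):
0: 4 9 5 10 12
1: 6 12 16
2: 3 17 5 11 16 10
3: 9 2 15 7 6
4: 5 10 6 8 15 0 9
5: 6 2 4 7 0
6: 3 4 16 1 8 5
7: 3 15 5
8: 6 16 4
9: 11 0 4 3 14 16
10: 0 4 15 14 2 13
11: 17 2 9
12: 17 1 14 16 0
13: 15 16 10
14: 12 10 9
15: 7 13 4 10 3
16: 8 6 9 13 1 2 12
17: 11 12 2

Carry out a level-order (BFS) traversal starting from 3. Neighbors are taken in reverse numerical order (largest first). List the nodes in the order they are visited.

3, 15, 9, 7, 6, 2, 13, 10, 4, 16, 14, 11, 0, 5, 8, 1, 17, 12

Visit 3; enqueue 15, 9, 7, 6, 2 → queue [15, 9, 7, 6, 2]
Visit 15; enqueue 13, 10, 4 → queue [9, 7, 6, 2, 13, 10, 4]
Visit 9; enqueue 16, 14, 11, 0 → queue [7, 6, 2, 13, 10, 4, 16, 14, 11, 0]
Visit 7; enqueue 5 → queue [6, 2, 13, 10, 4, 16, 14, 11, 0, 5]
Visit 6; enqueue 8, 1 → queue [2, 13, 10, 4, 16, 14, 11, 0, 5, 8, 1]
Visit 2; enqueue 17 → queue [13, 10, 4, 16, 14, 11, 0, 5, 8, 1, 17]
Visit 13 → queue [10, 4, 16, 14, 11, 0, 5, 8, 1, 17]
Visit 10 → queue [4, 16, 14, 11, 0, 5, 8, 1, 17]
Visit 4 → queue [16, 14, 11, 0, 5, 8, 1, 17]
Visit 16; enqueue 12 → queue [14, 11, 0, 5, 8, 1, 17, 12]
Visit 14 → queue [11, 0, 5, 8, 1, 17, 12]
Visit 11 → queue [0, 5, 8, 1, 17, 12]
Visit 0 → queue [5, 8, 1, 17, 12]
Visit 5 → queue [8, 1, 17, 12]
Visit 8 → queue [1, 17, 12]
Visit 1 → queue [17, 12]
Visit 17 → queue [12]
Visit 12 → queue []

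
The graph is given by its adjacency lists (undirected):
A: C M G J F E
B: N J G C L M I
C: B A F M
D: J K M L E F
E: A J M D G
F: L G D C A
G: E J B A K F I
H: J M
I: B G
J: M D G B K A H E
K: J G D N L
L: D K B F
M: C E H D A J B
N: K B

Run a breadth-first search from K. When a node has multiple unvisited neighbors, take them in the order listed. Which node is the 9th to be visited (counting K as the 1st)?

A

Visit K; enqueue J, G, D, N, L → queue [J, G, D, N, L]
Visit J; enqueue M, B, A, H, E → queue [G, D, N, L, M, B, A, H, E]
Visit G; enqueue F, I → queue [D, N, L, M, B, A, H, E, F, I]
Visit D → queue [N, L, M, B, A, H, E, F, I]
Visit N → queue [L, M, B, A, H, E, F, I]
Visit L → queue [M, B, A, H, E, F, I]
Visit M; enqueue C → queue [B, A, H, E, F, I, C]
Visit B → queue [A, H, E, F, I, C]
Visit A → queue [H, E, F, I, C]
Visit H → queue [E, F, I, C]
Visit E → queue [F, I, C]
Visit F → queue [I, C]
Visit I → queue [C]
Visit C → queue []

Visit order: K, J, G, D, N, L, M, B, A, H, E, F, I, C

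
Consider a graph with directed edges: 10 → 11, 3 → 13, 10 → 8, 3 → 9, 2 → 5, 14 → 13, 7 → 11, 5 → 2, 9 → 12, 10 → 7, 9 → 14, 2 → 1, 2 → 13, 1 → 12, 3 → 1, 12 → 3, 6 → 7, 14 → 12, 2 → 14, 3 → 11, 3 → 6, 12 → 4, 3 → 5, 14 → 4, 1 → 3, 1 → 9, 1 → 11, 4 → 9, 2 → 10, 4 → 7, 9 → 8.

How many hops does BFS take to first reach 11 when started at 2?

2

Level 0: 2
Level 1: 1, 5, 10, 13, 14
Level 2: 3, 4, 7, 8, 9, 11, 12
Level 3: 6
11 first appears at level 2.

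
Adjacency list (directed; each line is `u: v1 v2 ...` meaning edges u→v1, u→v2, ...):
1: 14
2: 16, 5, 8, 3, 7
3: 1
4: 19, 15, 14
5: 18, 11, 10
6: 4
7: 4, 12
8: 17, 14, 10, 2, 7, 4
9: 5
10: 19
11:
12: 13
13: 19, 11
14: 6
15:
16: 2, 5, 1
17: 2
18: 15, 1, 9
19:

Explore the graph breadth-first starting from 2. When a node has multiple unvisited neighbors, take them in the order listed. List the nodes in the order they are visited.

Visit 2; enqueue 16, 5, 8, 3, 7 → queue [16, 5, 8, 3, 7]
Visit 16; enqueue 1 → queue [5, 8, 3, 7, 1]
Visit 5; enqueue 18, 11, 10 → queue [8, 3, 7, 1, 18, 11, 10]
Visit 8; enqueue 17, 14, 4 → queue [3, 7, 1, 18, 11, 10, 17, 14, 4]
Visit 3 → queue [7, 1, 18, 11, 10, 17, 14, 4]
Visit 7; enqueue 12 → queue [1, 18, 11, 10, 17, 14, 4, 12]
Visit 1 → queue [18, 11, 10, 17, 14, 4, 12]
Visit 18; enqueue 15, 9 → queue [11, 10, 17, 14, 4, 12, 15, 9]
Visit 11 → queue [10, 17, 14, 4, 12, 15, 9]
Visit 10; enqueue 19 → queue [17, 14, 4, 12, 15, 9, 19]
Visit 17 → queue [14, 4, 12, 15, 9, 19]
Visit 14; enqueue 6 → queue [4, 12, 15, 9, 19, 6]
Visit 4 → queue [12, 15, 9, 19, 6]
Visit 12; enqueue 13 → queue [15, 9, 19, 6, 13]
Visit 15 → queue [9, 19, 6, 13]
Visit 9 → queue [19, 6, 13]
Visit 19 → queue [6, 13]
Visit 6 → queue [13]
Visit 13 → queue []

2 -> 16 -> 5 -> 8 -> 3 -> 7 -> 1 -> 18 -> 11 -> 10 -> 17 -> 14 -> 4 -> 12 -> 15 -> 9 -> 19 -> 6 -> 13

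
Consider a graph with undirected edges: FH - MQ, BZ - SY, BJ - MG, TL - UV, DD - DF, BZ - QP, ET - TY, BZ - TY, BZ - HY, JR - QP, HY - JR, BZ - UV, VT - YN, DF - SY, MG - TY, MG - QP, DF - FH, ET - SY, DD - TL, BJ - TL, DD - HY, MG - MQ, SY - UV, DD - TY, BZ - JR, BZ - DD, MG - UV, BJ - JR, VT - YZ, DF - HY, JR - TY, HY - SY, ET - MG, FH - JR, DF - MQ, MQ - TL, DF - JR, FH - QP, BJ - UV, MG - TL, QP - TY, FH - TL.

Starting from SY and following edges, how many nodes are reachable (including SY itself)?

BFS from SY visits: SY, BZ, DF, ET, HY, UV, DD, JR, QP, TY, FH, MQ, MG, BJ, TL
Reachable nodes: 15 of 18 total.

15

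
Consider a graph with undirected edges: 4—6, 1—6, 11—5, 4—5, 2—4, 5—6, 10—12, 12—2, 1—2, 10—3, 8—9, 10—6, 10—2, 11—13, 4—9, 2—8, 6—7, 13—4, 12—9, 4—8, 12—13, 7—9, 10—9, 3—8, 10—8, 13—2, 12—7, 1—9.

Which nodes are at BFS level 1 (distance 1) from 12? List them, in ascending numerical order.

2, 7, 9, 10, 13

Level 0: 12
Level 1: 2, 7, 9, 10, 13
Level 2: 1, 3, 4, 6, 8, 11
Level 3: 5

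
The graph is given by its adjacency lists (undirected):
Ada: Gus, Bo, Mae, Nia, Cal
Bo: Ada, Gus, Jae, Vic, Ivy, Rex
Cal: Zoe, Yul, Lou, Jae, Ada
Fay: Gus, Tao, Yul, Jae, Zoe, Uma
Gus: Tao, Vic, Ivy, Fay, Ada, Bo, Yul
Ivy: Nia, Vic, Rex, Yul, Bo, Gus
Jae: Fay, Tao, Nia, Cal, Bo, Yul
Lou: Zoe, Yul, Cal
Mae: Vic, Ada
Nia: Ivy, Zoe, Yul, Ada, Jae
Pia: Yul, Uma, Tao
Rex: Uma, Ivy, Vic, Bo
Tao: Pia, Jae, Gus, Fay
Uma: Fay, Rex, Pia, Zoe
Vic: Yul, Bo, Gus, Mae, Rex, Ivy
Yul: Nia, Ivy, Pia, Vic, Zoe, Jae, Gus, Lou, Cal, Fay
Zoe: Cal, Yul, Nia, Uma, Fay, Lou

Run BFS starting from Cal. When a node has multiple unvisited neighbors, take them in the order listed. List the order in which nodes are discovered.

Cal Zoe Yul Lou Jae Ada Nia Uma Fay Ivy Pia Vic Gus Tao Bo Mae Rex

Visit Cal; enqueue Zoe, Yul, Lou, Jae, Ada → queue [Zoe, Yul, Lou, Jae, Ada]
Visit Zoe; enqueue Nia, Uma, Fay → queue [Yul, Lou, Jae, Ada, Nia, Uma, Fay]
Visit Yul; enqueue Ivy, Pia, Vic, Gus → queue [Lou, Jae, Ada, Nia, Uma, Fay, Ivy, Pia, Vic, Gus]
Visit Lou → queue [Jae, Ada, Nia, Uma, Fay, Ivy, Pia, Vic, Gus]
Visit Jae; enqueue Tao, Bo → queue [Ada, Nia, Uma, Fay, Ivy, Pia, Vic, Gus, Tao, Bo]
Visit Ada; enqueue Mae → queue [Nia, Uma, Fay, Ivy, Pia, Vic, Gus, Tao, Bo, Mae]
Visit Nia → queue [Uma, Fay, Ivy, Pia, Vic, Gus, Tao, Bo, Mae]
Visit Uma; enqueue Rex → queue [Fay, Ivy, Pia, Vic, Gus, Tao, Bo, Mae, Rex]
Visit Fay → queue [Ivy, Pia, Vic, Gus, Tao, Bo, Mae, Rex]
Visit Ivy → queue [Pia, Vic, Gus, Tao, Bo, Mae, Rex]
Visit Pia → queue [Vic, Gus, Tao, Bo, Mae, Rex]
Visit Vic → queue [Gus, Tao, Bo, Mae, Rex]
Visit Gus → queue [Tao, Bo, Mae, Rex]
Visit Tao → queue [Bo, Mae, Rex]
Visit Bo → queue [Mae, Rex]
Visit Mae → queue [Rex]
Visit Rex → queue []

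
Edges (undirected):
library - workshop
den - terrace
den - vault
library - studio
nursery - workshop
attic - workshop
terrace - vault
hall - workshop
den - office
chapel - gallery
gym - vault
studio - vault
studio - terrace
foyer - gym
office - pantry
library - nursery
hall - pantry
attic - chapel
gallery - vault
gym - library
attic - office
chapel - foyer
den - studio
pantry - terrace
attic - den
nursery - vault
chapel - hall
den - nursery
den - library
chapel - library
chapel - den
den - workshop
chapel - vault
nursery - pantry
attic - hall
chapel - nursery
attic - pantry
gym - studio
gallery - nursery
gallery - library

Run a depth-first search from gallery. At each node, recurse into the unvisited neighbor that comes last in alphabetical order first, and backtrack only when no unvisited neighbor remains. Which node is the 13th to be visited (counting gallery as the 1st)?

attic

Visit gallery
gallery → vault
vault → terrace
terrace → studio
studio → library
library → workshop
workshop → nursery
nursery → pantry
pantry → office
office → den
den → chapel
chapel → hall
hall → attic
chapel → foyer
foyer → gym

Visit order: gallery, vault, terrace, studio, library, workshop, nursery, pantry, office, den, chapel, hall, attic, foyer, gym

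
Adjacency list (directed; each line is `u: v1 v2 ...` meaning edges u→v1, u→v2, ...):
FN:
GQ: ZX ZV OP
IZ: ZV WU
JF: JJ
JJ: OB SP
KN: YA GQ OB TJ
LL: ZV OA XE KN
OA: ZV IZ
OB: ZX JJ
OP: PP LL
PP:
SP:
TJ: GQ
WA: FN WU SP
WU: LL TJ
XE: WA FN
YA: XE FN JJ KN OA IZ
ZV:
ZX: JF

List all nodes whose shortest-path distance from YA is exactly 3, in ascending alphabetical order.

Level 0: YA
Level 1: FN, IZ, JJ, KN, OA, XE
Level 2: GQ, OB, SP, TJ, WA, WU, ZV
Level 3: LL, OP, ZX
Level 4: JF, PP

LL, OP, ZX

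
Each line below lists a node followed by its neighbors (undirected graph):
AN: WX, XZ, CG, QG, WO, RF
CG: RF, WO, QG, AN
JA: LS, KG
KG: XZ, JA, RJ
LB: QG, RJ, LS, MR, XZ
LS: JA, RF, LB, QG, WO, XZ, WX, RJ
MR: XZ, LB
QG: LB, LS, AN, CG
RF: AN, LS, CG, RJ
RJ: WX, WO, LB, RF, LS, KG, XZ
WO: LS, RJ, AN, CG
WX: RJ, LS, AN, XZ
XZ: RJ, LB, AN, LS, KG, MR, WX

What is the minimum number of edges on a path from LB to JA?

2

Level 0: LB
Level 1: LS, MR, QG, RJ, XZ
Level 2: AN, CG, JA, KG, RF, WO, WX
JA first appears at level 2.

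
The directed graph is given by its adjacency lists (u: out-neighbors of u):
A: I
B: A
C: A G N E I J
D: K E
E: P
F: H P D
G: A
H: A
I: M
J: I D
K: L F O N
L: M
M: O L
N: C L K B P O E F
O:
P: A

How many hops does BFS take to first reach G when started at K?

Level 0: K
Level 1: F, L, N, O
Level 2: B, C, D, E, H, M, P
Level 3: A, G, I, J
G first appears at level 3.

3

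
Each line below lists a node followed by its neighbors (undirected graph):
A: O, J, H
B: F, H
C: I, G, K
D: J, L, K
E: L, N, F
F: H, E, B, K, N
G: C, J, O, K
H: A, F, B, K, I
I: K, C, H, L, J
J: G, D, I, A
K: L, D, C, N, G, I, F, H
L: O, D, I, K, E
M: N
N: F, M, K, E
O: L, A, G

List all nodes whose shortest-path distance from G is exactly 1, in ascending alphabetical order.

Level 0: G
Level 1: C, J, K, O
Level 2: A, D, F, H, I, L, N
Level 3: B, E, M

C, J, K, O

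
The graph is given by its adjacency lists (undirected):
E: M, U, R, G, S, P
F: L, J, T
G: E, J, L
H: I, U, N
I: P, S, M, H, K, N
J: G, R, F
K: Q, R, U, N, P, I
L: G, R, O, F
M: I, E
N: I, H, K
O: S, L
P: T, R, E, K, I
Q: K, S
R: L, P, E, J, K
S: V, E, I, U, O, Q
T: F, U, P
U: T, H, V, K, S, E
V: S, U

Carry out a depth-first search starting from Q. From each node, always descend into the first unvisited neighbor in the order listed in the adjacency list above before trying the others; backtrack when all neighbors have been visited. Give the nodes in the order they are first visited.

Q, K, R, L, G, E, M, I, P, T, F, J, U, H, N, V, S, O

Visit Q
Q → K
K → R
R → L
L → G
G → E
E → M
M → I
I → P
P → T
T → F
F → J
T → U
U → H
H → N
U → V
V → S
S → O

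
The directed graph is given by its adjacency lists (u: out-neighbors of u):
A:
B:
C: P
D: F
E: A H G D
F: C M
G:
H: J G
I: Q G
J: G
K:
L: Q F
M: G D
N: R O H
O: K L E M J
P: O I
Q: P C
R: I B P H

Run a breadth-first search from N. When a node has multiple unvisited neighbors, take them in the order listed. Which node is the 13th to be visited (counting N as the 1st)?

G

Visit N; enqueue R, O, H → queue [R, O, H]
Visit R; enqueue I, B, P → queue [O, H, I, B, P]
Visit O; enqueue K, L, E, M, J → queue [H, I, B, P, K, L, E, M, J]
Visit H; enqueue G → queue [I, B, P, K, L, E, M, J, G]
Visit I; enqueue Q → queue [B, P, K, L, E, M, J, G, Q]
Visit B → queue [P, K, L, E, M, J, G, Q]
Visit P → queue [K, L, E, M, J, G, Q]
Visit K → queue [L, E, M, J, G, Q]
Visit L; enqueue F → queue [E, M, J, G, Q, F]
Visit E; enqueue A, D → queue [M, J, G, Q, F, A, D]
Visit M → queue [J, G, Q, F, A, D]
Visit J → queue [G, Q, F, A, D]
Visit G → queue [Q, F, A, D]
Visit Q; enqueue C → queue [F, A, D, C]
Visit F → queue [A, D, C]
Visit A → queue [D, C]
Visit D → queue [C]
Visit C → queue []

Visit order: N, R, O, H, I, B, P, K, L, E, M, J, G, Q, F, A, D, C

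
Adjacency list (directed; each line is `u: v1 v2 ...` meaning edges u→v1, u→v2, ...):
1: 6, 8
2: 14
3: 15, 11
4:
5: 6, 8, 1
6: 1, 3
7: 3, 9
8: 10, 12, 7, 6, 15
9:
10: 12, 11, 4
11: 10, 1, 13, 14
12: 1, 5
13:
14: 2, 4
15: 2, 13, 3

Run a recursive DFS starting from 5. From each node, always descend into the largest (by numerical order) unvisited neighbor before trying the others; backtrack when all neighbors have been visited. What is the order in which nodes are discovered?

5, 8, 15, 13, 3, 11, 14, 4, 2, 10, 12, 1, 6, 7, 9

Visit 5
5 → 8
8 → 15
15 → 13
15 → 3
3 → 11
11 → 14
14 → 4
14 → 2
11 → 10
10 → 12
12 → 1
1 → 6
8 → 7
7 → 9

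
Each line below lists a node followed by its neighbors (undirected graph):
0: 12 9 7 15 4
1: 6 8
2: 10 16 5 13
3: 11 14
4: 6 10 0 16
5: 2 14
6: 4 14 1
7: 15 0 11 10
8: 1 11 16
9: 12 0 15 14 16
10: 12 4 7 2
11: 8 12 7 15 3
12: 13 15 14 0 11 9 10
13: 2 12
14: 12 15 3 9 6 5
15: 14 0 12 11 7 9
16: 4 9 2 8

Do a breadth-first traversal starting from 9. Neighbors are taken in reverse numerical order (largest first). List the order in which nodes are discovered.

9 → 16 → 15 → 14 → 12 → 0 → 8 → 4 → 2 → 11 → 7 → 6 → 5 → 3 → 13 → 10 → 1

Visit 9; enqueue 16, 15, 14, 12, 0 → queue [16, 15, 14, 12, 0]
Visit 16; enqueue 8, 4, 2 → queue [15, 14, 12, 0, 8, 4, 2]
Visit 15; enqueue 11, 7 → queue [14, 12, 0, 8, 4, 2, 11, 7]
Visit 14; enqueue 6, 5, 3 → queue [12, 0, 8, 4, 2, 11, 7, 6, 5, 3]
Visit 12; enqueue 13, 10 → queue [0, 8, 4, 2, 11, 7, 6, 5, 3, 13, 10]
Visit 0 → queue [8, 4, 2, 11, 7, 6, 5, 3, 13, 10]
Visit 8; enqueue 1 → queue [4, 2, 11, 7, 6, 5, 3, 13, 10, 1]
Visit 4 → queue [2, 11, 7, 6, 5, 3, 13, 10, 1]
Visit 2 → queue [11, 7, 6, 5, 3, 13, 10, 1]
Visit 11 → queue [7, 6, 5, 3, 13, 10, 1]
Visit 7 → queue [6, 5, 3, 13, 10, 1]
Visit 6 → queue [5, 3, 13, 10, 1]
Visit 5 → queue [3, 13, 10, 1]
Visit 3 → queue [13, 10, 1]
Visit 13 → queue [10, 1]
Visit 10 → queue [1]
Visit 1 → queue []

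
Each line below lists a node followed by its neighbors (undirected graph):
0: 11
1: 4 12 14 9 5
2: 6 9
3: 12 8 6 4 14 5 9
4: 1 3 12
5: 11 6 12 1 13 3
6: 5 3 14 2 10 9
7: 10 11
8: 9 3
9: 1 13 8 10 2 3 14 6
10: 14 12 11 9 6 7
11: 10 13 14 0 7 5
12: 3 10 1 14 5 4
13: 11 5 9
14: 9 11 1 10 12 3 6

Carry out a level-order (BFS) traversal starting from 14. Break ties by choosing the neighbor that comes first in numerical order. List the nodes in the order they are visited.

Visit 14; enqueue 1, 3, 6, 9, 10, 11, 12 → queue [1, 3, 6, 9, 10, 11, 12]
Visit 1; enqueue 4, 5 → queue [3, 6, 9, 10, 11, 12, 4, 5]
Visit 3; enqueue 8 → queue [6, 9, 10, 11, 12, 4, 5, 8]
Visit 6; enqueue 2 → queue [9, 10, 11, 12, 4, 5, 8, 2]
Visit 9; enqueue 13 → queue [10, 11, 12, 4, 5, 8, 2, 13]
Visit 10; enqueue 7 → queue [11, 12, 4, 5, 8, 2, 13, 7]
Visit 11; enqueue 0 → queue [12, 4, 5, 8, 2, 13, 7, 0]
Visit 12 → queue [4, 5, 8, 2, 13, 7, 0]
Visit 4 → queue [5, 8, 2, 13, 7, 0]
Visit 5 → queue [8, 2, 13, 7, 0]
Visit 8 → queue [2, 13, 7, 0]
Visit 2 → queue [13, 7, 0]
Visit 13 → queue [7, 0]
Visit 7 → queue [0]
Visit 0 → queue []

14, 1, 3, 6, 9, 10, 11, 12, 4, 5, 8, 2, 13, 7, 0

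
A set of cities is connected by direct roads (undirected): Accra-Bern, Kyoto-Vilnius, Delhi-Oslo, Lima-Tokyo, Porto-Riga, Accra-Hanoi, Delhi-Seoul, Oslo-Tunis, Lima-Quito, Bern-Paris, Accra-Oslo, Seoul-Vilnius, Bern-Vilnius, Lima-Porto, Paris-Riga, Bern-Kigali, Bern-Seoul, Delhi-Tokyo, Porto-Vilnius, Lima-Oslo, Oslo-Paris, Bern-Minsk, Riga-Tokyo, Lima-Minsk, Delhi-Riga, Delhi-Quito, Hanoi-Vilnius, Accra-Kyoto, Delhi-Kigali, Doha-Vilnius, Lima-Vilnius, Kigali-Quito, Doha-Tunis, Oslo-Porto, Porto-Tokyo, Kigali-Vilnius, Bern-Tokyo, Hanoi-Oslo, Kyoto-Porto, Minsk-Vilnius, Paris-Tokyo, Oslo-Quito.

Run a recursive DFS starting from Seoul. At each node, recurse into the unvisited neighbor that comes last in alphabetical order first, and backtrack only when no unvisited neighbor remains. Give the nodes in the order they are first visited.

Seoul -> Vilnius -> Porto -> Tokyo -> Riga -> Paris -> Oslo -> Tunis -> Doha -> Quito -> Lima -> Minsk -> Bern -> Kigali -> Delhi -> Accra -> Kyoto -> Hanoi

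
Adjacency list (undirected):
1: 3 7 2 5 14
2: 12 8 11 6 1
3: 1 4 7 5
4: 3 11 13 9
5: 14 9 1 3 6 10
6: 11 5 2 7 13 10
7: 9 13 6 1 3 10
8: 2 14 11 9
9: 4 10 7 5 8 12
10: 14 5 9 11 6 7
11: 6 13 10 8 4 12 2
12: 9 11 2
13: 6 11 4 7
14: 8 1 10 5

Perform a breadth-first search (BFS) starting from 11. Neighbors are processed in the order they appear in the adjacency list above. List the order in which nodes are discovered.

11 6 13 10 8 4 12 2 5 7 14 9 3 1

Visit 11; enqueue 6, 13, 10, 8, 4, 12, 2 → queue [6, 13, 10, 8, 4, 12, 2]
Visit 6; enqueue 5, 7 → queue [13, 10, 8, 4, 12, 2, 5, 7]
Visit 13 → queue [10, 8, 4, 12, 2, 5, 7]
Visit 10; enqueue 14, 9 → queue [8, 4, 12, 2, 5, 7, 14, 9]
Visit 8 → queue [4, 12, 2, 5, 7, 14, 9]
Visit 4; enqueue 3 → queue [12, 2, 5, 7, 14, 9, 3]
Visit 12 → queue [2, 5, 7, 14, 9, 3]
Visit 2; enqueue 1 → queue [5, 7, 14, 9, 3, 1]
Visit 5 → queue [7, 14, 9, 3, 1]
Visit 7 → queue [14, 9, 3, 1]
Visit 14 → queue [9, 3, 1]
Visit 9 → queue [3, 1]
Visit 3 → queue [1]
Visit 1 → queue []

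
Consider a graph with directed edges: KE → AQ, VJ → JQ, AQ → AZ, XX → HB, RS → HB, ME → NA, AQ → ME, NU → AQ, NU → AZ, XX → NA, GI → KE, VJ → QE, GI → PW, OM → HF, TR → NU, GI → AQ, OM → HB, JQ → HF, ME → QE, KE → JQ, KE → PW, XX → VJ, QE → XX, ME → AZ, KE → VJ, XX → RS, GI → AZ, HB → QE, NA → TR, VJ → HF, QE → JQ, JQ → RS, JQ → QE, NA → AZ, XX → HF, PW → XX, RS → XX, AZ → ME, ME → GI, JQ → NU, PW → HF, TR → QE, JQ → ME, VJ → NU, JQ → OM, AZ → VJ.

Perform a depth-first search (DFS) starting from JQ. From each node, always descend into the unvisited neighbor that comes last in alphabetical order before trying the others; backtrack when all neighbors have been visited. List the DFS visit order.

JQ, RS, XX, VJ, QE, NU, AZ, ME, NA, TR, GI, PW, HF, KE, AQ, HB, OM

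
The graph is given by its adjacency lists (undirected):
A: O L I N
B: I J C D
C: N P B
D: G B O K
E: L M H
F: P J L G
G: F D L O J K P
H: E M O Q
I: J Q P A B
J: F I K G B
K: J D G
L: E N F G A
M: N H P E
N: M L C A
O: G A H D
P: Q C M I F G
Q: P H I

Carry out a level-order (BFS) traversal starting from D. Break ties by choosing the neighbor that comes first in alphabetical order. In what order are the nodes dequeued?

Visit D; enqueue B, G, K, O → queue [B, G, K, O]
Visit B; enqueue C, I, J → queue [G, K, O, C, I, J]
Visit G; enqueue F, L, P → queue [K, O, C, I, J, F, L, P]
Visit K → queue [O, C, I, J, F, L, P]
Visit O; enqueue A, H → queue [C, I, J, F, L, P, A, H]
Visit C; enqueue N → queue [I, J, F, L, P, A, H, N]
Visit I; enqueue Q → queue [J, F, L, P, A, H, N, Q]
Visit J → queue [F, L, P, A, H, N, Q]
Visit F → queue [L, P, A, H, N, Q]
Visit L; enqueue E → queue [P, A, H, N, Q, E]
Visit P; enqueue M → queue [A, H, N, Q, E, M]
Visit A → queue [H, N, Q, E, M]
Visit H → queue [N, Q, E, M]
Visit N → queue [Q, E, M]
Visit Q → queue [E, M]
Visit E → queue [M]
Visit M → queue []

D → B → G → K → O → C → I → J → F → L → P → A → H → N → Q → E → M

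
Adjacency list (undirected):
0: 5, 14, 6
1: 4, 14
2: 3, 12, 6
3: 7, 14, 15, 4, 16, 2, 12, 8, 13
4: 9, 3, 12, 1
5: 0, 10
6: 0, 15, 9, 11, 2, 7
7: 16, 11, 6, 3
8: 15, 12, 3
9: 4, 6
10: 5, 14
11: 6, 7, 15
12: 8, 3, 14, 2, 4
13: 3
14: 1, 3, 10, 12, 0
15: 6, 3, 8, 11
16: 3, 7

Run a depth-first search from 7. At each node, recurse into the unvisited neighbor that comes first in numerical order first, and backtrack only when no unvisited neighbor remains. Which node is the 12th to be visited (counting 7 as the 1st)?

Visit 7
7 → 3
3 → 2
2 → 6
6 → 0
0 → 5
5 → 10
10 → 14
14 → 1
1 → 4
4 → 9
4 → 12
12 → 8
8 → 15
15 → 11
3 → 13
3 → 16

Visit order: 7, 3, 2, 6, 0, 5, 10, 14, 1, 4, 9, 12, 8, 15, 11, 13, 16

12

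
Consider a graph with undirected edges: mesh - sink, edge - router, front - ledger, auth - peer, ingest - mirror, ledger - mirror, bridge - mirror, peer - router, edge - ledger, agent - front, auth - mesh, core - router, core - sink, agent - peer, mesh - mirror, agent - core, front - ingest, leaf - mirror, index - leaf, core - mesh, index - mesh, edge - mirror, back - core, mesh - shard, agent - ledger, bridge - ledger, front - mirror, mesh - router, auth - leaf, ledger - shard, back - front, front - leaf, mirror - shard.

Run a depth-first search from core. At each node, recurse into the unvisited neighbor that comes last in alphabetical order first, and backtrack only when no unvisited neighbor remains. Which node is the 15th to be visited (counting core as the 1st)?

ingest

Visit core
core → sink
sink → mesh
mesh → shard
shard → mirror
mirror → ledger
ledger → front
front → leaf
leaf → index
leaf → auth
auth → peer
peer → router
router → edge
peer → agent
front → ingest
front → back
ledger → bridge

Visit order: core, sink, mesh, shard, mirror, ledger, front, leaf, index, auth, peer, router, edge, agent, ingest, back, bridge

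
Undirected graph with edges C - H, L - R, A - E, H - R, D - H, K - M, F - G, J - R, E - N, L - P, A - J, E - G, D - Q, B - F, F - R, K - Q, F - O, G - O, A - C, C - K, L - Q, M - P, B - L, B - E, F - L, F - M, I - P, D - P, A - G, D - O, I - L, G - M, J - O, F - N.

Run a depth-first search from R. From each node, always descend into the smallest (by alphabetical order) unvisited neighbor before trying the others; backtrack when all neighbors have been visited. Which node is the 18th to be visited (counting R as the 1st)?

N

Visit R
R → F
F → B
B → E
E → A
A → C
C → H
H → D
D → O
O → G
G → M
M → K
K → Q
Q → L
L → I
I → P
O → J
E → N

Visit order: R, F, B, E, A, C, H, D, O, G, M, K, Q, L, I, P, J, N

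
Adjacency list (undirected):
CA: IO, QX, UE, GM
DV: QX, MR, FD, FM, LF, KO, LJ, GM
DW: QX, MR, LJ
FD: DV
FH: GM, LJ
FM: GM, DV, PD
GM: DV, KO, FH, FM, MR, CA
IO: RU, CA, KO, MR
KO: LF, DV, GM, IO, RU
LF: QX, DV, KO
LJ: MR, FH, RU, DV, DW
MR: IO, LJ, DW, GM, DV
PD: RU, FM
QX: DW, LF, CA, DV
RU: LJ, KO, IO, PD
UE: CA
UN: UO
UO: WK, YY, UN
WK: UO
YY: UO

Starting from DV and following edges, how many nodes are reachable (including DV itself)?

16

BFS from DV visits: DV, FD, FM, GM, KO, LF, LJ, MR, QX, PD, CA, FH, IO, RU, DW, UE
Reachable nodes: 16 of 20 total.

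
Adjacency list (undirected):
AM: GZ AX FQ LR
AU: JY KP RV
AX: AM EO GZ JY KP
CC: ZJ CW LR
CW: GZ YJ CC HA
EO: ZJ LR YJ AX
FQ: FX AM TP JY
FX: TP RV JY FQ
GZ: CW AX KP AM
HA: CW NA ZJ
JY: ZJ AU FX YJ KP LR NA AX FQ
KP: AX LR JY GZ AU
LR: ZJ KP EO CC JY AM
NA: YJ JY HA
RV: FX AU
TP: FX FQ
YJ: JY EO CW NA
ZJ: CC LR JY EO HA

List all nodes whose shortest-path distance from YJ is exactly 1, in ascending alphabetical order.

Level 0: YJ
Level 1: CW, EO, JY, NA
Level 2: AU, AX, CC, FQ, FX, GZ, HA, KP, LR, ZJ
Level 3: AM, RV, TP

CW, EO, JY, NA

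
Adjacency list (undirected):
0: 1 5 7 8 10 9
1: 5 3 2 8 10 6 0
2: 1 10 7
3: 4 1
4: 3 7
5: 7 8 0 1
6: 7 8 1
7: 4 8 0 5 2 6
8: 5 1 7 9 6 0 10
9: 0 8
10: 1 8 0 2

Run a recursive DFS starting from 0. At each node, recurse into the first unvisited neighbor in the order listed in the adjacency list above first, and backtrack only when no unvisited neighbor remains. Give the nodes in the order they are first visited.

Visit 0
0 → 1
1 → 5
5 → 7
7 → 4
4 → 3
7 → 8
8 → 9
8 → 6
8 → 10
10 → 2

0, 1, 5, 7, 4, 3, 8, 9, 6, 10, 2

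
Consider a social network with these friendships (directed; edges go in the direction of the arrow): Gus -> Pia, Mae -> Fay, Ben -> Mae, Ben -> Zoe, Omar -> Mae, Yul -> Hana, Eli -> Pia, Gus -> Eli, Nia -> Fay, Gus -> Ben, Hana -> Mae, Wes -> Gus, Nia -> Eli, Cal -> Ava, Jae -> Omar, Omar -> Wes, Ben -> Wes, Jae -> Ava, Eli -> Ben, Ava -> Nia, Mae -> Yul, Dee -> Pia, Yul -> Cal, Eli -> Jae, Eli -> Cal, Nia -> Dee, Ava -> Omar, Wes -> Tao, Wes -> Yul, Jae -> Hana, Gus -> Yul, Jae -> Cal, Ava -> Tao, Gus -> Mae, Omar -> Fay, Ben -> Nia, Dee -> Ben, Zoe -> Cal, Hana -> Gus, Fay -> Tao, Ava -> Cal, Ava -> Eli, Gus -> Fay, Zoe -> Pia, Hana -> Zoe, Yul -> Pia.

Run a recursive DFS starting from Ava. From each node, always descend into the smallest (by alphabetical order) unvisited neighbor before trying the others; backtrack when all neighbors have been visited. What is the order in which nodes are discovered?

Visit Ava
Ava → Cal
Ava → Eli
Eli → Ben
Ben → Mae
Mae → Fay
Fay → Tao
Mae → Yul
Yul → Hana
Hana → Gus
Gus → Pia
Hana → Zoe
Ben → Nia
Nia → Dee
Ben → Wes
Eli → Jae
Jae → Omar

Ava, Cal, Eli, Ben, Mae, Fay, Tao, Yul, Hana, Gus, Pia, Zoe, Nia, Dee, Wes, Jae, Omar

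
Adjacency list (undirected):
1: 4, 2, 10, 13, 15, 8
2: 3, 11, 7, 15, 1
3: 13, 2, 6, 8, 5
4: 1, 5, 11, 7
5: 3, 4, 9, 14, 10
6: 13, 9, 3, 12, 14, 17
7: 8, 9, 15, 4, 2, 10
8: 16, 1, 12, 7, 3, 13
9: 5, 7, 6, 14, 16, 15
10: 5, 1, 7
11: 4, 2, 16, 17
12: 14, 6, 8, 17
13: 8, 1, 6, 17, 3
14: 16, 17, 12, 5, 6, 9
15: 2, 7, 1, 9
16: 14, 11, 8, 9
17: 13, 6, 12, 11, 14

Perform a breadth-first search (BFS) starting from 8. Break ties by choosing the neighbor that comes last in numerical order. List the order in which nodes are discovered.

Visit 8; enqueue 16, 13, 12, 7, 3, 1 → queue [16, 13, 12, 7, 3, 1]
Visit 16; enqueue 14, 11, 9 → queue [13, 12, 7, 3, 1, 14, 11, 9]
Visit 13; enqueue 17, 6 → queue [12, 7, 3, 1, 14, 11, 9, 17, 6]
Visit 12 → queue [7, 3, 1, 14, 11, 9, 17, 6]
Visit 7; enqueue 15, 10, 4, 2 → queue [3, 1, 14, 11, 9, 17, 6, 15, 10, 4, 2]
Visit 3; enqueue 5 → queue [1, 14, 11, 9, 17, 6, 15, 10, 4, 2, 5]
Visit 1 → queue [14, 11, 9, 17, 6, 15, 10, 4, 2, 5]
Visit 14 → queue [11, 9, 17, 6, 15, 10, 4, 2, 5]
Visit 11 → queue [9, 17, 6, 15, 10, 4, 2, 5]
Visit 9 → queue [17, 6, 15, 10, 4, 2, 5]
Visit 17 → queue [6, 15, 10, 4, 2, 5]
Visit 6 → queue [15, 10, 4, 2, 5]
Visit 15 → queue [10, 4, 2, 5]
Visit 10 → queue [4, 2, 5]
Visit 4 → queue [2, 5]
Visit 2 → queue [5]
Visit 5 → queue []

8, 16, 13, 12, 7, 3, 1, 14, 11, 9, 17, 6, 15, 10, 4, 2, 5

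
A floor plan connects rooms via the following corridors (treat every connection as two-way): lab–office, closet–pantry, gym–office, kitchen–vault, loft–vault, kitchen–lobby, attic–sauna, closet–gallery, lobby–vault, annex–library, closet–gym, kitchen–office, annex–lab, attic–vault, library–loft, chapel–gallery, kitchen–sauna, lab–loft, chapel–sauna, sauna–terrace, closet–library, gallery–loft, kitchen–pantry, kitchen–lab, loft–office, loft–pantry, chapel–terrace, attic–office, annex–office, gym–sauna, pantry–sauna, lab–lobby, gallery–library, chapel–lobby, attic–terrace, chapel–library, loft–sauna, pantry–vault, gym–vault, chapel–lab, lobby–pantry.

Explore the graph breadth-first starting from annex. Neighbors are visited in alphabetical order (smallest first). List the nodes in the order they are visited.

Visit annex; enqueue lab, library, office → queue [lab, library, office]
Visit lab; enqueue chapel, kitchen, lobby, loft → queue [library, office, chapel, kitchen, lobby, loft]
Visit library; enqueue closet, gallery → queue [office, chapel, kitchen, lobby, loft, closet, gallery]
Visit office; enqueue attic, gym → queue [chapel, kitchen, lobby, loft, closet, gallery, attic, gym]
Visit chapel; enqueue sauna, terrace → queue [kitchen, lobby, loft, closet, gallery, attic, gym, sauna, terrace]
Visit kitchen; enqueue pantry, vault → queue [lobby, loft, closet, gallery, attic, gym, sauna, terrace, pantry, vault]
Visit lobby → queue [loft, closet, gallery, attic, gym, sauna, terrace, pantry, vault]
Visit loft → queue [closet, gallery, attic, gym, sauna, terrace, pantry, vault]
Visit closet → queue [gallery, attic, gym, sauna, terrace, pantry, vault]
Visit gallery → queue [attic, gym, sauna, terrace, pantry, vault]
Visit attic → queue [gym, sauna, terrace, pantry, vault]
Visit gym → queue [sauna, terrace, pantry, vault]
Visit sauna → queue [terrace, pantry, vault]
Visit terrace → queue [pantry, vault]
Visit pantry → queue [vault]
Visit vault → queue []

annex -> lab -> library -> office -> chapel -> kitchen -> lobby -> loft -> closet -> gallery -> attic -> gym -> sauna -> terrace -> pantry -> vault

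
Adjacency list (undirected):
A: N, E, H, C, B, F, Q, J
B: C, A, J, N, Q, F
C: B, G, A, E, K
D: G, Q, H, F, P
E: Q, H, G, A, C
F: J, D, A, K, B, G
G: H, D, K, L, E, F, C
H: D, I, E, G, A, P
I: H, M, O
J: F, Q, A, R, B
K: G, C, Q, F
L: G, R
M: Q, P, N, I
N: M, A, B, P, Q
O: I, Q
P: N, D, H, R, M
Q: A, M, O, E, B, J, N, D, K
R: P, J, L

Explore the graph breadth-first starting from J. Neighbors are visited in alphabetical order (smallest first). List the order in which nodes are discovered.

J, A, B, F, Q, R, C, E, H, N, D, G, K, M, O, L, P, I

Visit J; enqueue A, B, F, Q, R → queue [A, B, F, Q, R]
Visit A; enqueue C, E, H, N → queue [B, F, Q, R, C, E, H, N]
Visit B → queue [F, Q, R, C, E, H, N]
Visit F; enqueue D, G, K → queue [Q, R, C, E, H, N, D, G, K]
Visit Q; enqueue M, O → queue [R, C, E, H, N, D, G, K, M, O]
Visit R; enqueue L, P → queue [C, E, H, N, D, G, K, M, O, L, P]
Visit C → queue [E, H, N, D, G, K, M, O, L, P]
Visit E → queue [H, N, D, G, K, M, O, L, P]
Visit H; enqueue I → queue [N, D, G, K, M, O, L, P, I]
Visit N → queue [D, G, K, M, O, L, P, I]
Visit D → queue [G, K, M, O, L, P, I]
Visit G → queue [K, M, O, L, P, I]
Visit K → queue [M, O, L, P, I]
Visit M → queue [O, L, P, I]
Visit O → queue [L, P, I]
Visit L → queue [P, I]
Visit P → queue [I]
Visit I → queue []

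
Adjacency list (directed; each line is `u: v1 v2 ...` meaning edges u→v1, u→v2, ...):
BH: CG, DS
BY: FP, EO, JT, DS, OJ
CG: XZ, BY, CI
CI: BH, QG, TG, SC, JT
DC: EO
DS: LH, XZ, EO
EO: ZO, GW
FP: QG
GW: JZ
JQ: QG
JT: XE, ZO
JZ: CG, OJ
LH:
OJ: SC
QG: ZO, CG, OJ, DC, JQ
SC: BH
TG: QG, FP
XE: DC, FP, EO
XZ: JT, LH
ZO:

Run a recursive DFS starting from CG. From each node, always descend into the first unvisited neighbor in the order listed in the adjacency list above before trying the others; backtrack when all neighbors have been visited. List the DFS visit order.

Visit CG
CG → XZ
XZ → JT
JT → XE
XE → DC
DC → EO
EO → ZO
EO → GW
GW → JZ
JZ → OJ
OJ → SC
SC → BH
BH → DS
DS → LH
XE → FP
FP → QG
QG → JQ
CG → BY
CG → CI
CI → TG

CG, XZ, JT, XE, DC, EO, ZO, GW, JZ, OJ, SC, BH, DS, LH, FP, QG, JQ, BY, CI, TG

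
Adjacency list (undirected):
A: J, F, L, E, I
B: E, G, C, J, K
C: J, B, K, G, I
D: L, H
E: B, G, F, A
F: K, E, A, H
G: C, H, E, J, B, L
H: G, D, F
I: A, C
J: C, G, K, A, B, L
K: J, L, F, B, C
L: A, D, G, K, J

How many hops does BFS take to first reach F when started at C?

2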